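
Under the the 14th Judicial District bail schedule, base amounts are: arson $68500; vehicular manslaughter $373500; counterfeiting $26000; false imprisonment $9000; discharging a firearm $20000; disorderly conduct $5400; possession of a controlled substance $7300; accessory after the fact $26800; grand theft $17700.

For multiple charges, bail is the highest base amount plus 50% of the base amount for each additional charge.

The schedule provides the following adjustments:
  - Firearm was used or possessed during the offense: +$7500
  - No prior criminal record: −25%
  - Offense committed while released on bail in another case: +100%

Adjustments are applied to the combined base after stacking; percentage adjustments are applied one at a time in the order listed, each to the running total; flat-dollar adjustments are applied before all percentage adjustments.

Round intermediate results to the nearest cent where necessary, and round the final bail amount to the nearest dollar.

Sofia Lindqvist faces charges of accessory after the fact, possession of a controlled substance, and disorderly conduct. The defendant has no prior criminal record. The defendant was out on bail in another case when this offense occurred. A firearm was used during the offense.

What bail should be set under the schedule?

Base amounts from the schedule: accessory after the fact $26800; possession of a controlled substance $7300; disorderly conduct $5400.
Stacking rule: highest base plus 50% of each additional charge. Highest is accessory after the fact at $26800. Additional: $7300 × 50% = $3650; $5400 × 50% = $2700. Combined base = $26800 + $6350 = $33150.
Firearm was used or possessed during the offense (+$7500 flat): $33150 + $7500 = $40650.
No prior criminal record (−25%): $40650 × 0.75 = $30487.50.
Offense committed while released on bail in another case (+100%): $30487.50 × 2 = $60975.

$60975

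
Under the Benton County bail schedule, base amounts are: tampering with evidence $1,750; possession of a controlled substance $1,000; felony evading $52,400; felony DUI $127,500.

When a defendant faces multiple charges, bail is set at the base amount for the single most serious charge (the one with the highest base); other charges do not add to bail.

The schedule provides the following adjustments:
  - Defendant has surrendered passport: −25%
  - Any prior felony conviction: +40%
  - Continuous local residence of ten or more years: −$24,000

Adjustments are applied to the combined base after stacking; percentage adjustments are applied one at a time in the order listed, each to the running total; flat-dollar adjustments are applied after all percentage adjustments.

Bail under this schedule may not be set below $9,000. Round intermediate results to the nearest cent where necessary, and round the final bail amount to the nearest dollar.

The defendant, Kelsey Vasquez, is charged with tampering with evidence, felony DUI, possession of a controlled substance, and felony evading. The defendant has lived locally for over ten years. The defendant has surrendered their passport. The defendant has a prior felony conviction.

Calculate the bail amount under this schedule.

Base amounts from the schedule: tampering with evidence $1,750; felony DUI $127,500; possession of a controlled substance $1,000; felony evading $52,400.
Stacking rule: use the highest base only. Highest is felony DUI at $127,500. Combined base = $127,500.
Defendant has surrendered passport (−25%): $127,500 × 0.75 = $95,625.
Any prior felony conviction (+40%): $95,625 × 1.4 = $133,875.
Continuous local residence of ten or more years (−$24,000 flat): $133,875 − $24,000 = $109,875.
$109,875 is at or above the $9,000 minimum.

$109,875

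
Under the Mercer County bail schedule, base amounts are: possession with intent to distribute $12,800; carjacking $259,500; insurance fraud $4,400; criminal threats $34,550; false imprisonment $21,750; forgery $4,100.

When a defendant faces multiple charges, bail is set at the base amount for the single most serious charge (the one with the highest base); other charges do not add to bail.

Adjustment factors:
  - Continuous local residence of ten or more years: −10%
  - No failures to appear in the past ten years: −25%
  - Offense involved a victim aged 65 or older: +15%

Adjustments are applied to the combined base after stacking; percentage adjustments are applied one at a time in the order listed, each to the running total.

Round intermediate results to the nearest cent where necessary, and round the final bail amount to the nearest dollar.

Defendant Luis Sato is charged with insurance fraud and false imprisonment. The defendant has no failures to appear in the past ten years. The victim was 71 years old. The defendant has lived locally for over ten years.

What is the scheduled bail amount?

$16,883

Base amounts from the schedule: insurance fraud $4,400; false imprisonment $21,750.
Stacking rule: use the highest base only. Highest is false imprisonment at $21,750. Combined base = $21,750.
Continuous local residence of ten or more years (−10%): $21,750 × 0.9 = $19,575.
No failures to appear in the past ten years (−25%): $19,575 × 0.75 = $14,681.25.
Offense involved a victim aged 65 or older (+15%): $14,681.25 × 1.15 = $16,883.44.
Rounded to the nearest dollar: $16,883.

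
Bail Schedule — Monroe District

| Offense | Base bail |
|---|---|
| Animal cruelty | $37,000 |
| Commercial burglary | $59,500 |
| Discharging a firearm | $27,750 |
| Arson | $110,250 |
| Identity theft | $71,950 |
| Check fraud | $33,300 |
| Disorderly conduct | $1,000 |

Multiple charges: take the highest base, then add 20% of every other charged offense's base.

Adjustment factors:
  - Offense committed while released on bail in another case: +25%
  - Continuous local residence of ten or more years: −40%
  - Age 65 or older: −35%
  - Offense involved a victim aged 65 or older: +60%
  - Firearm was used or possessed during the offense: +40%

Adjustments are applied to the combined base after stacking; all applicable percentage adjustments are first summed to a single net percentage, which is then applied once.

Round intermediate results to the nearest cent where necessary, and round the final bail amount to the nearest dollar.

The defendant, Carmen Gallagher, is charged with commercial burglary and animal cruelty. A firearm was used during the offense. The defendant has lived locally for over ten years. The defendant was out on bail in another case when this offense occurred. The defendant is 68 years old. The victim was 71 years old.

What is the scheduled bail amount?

$100,350

Base amounts from the schedule: commercial burglary $59,500; animal cruelty $37,000.
Stacking rule: highest base plus 20% of each additional charge. Highest is commercial burglary at $59,500. Additional: $37,000 × 20% = $7,400. Combined base = $59,500 + $7,400 = $66,900.
Net percentage adjustment: +25% −40% −35% +60% +40% = +50%. $66,900 × 1.5 = $100,350.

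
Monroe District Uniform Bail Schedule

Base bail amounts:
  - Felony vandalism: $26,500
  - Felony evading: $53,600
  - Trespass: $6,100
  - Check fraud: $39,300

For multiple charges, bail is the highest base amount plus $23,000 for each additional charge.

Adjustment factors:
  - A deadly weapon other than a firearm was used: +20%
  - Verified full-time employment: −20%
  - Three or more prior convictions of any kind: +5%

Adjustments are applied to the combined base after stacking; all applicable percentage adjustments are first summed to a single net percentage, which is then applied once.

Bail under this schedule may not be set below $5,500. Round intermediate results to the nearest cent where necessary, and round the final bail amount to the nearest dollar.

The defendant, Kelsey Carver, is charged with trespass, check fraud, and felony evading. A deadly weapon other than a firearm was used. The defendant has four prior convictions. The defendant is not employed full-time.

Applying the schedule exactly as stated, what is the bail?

$124,500

Base amounts from the schedule: trespass $6,100; check fraud $39,300; felony evading $53,600.
Stacking rule: highest base plus $23,000 per additional charge. Highest is felony evading at $53,600; 2 additional charges → +$46,000. Combined base = $99,600.
Net percentage adjustment: +20% +5% = +25%. $99,600 × 1.25 = $124,500.
$124,500 is at or above the $5,500 minimum.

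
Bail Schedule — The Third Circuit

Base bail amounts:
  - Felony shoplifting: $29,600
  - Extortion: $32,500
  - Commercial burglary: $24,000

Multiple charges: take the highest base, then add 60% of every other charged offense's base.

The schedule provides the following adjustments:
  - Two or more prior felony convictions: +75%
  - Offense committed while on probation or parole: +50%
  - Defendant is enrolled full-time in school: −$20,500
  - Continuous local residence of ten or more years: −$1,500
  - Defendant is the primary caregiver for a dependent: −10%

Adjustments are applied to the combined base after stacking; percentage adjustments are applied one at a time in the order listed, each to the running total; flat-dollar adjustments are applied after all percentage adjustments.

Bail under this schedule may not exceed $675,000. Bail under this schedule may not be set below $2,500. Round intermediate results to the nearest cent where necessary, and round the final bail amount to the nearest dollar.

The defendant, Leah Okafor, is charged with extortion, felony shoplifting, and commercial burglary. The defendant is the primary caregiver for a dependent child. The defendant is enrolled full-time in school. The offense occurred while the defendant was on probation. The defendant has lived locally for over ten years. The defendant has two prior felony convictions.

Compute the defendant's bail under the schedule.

$130,759

Base amounts from the schedule: extortion $32,500; felony shoplifting $29,600; commercial burglary $24,000.
Stacking rule: highest base plus 60% of each additional charge. Highest is extortion at $32,500. Additional: $29,600 × 60% = $17,760; $24,000 × 60% = $14,400. Combined base = $32,500 + $32,160 = $64,660.
Two or more prior felony convictions (+75%): $64,660 × 1.75 = $113,155.
Offense committed while on probation or parole (+50%): $113,155 × 1.5 = $169,732.50.
Defendant is the primary caregiver for a dependent (−10%): $169,732.50 × 0.9 = $152,759.25.
Defendant is enrolled full-time in school (−$20,500 flat): $152,759.25 − $20,500 = $132,259.25.
Continuous local residence of ten or more years (−$1,500 flat): $132,259.25 − $1,500 = $130,759.25.
$130,759.25 is within the $675,000 maximum.
$130,759.25 is at or above the $2,500 minimum.
Rounded to the nearest dollar: $130,759.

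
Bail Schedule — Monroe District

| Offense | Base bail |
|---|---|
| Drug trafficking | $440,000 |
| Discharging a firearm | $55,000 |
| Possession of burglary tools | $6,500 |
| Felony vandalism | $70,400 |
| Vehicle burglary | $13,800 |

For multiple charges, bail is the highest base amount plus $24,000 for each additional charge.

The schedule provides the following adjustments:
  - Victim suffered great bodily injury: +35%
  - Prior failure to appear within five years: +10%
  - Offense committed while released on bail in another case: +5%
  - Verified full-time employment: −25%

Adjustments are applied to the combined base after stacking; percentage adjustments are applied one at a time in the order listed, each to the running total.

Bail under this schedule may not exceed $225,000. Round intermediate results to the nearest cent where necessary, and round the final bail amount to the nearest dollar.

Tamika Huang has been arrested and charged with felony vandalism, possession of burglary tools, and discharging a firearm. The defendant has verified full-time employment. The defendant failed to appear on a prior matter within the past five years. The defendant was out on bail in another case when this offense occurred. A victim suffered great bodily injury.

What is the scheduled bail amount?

Base amounts from the schedule: felony vandalism $70,400; possession of burglary tools $6,500; discharging a firearm $55,000.
Stacking rule: highest base plus $24,000 per additional charge. Highest is felony vandalism at $70,400; 2 additional charges → +$48,000. Combined base = $118,400.
Victim suffered great bodily injury (+35%): $118,400 × 1.35 = $159,840.
Prior failure to appear within five years (+10%): $159,840 × 1.1 = $175,824.
Offense committed while released on bail in another case (+5%): $175,824 × 1.05 = $184,615.20.
Verified full-time employment (−25%): $184,615.20 × 0.75 = $138,461.40.
$138,461.40 is within the $225,000 maximum.
Rounded to the nearest dollar: $138,461.

$138,461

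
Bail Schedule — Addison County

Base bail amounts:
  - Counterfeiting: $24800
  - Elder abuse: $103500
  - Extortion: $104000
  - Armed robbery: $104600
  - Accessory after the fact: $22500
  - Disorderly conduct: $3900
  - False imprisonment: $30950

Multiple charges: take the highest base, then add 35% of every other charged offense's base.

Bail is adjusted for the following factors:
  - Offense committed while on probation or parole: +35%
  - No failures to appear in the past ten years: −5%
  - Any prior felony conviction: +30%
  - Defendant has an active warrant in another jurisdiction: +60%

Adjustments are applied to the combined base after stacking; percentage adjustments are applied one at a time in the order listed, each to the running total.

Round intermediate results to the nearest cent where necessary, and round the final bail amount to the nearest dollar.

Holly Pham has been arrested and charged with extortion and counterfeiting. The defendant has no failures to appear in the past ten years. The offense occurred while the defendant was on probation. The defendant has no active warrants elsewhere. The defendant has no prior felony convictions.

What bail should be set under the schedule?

$144512

Base amounts from the schedule: extortion $104000; counterfeiting $24800.
Stacking rule: highest base plus 35% of each additional charge. Highest is extortion at $104000. Additional: $24800 × 35% = $8680. Combined base = $104000 + $8680 = $112680.
Offense committed while on probation or parole (+35%): $112680 × 1.35 = $152118.
No failures to appear in the past ten years (−5%): $152118 × 0.95 = $144512.10.
Rounded to the nearest dollar: $144512.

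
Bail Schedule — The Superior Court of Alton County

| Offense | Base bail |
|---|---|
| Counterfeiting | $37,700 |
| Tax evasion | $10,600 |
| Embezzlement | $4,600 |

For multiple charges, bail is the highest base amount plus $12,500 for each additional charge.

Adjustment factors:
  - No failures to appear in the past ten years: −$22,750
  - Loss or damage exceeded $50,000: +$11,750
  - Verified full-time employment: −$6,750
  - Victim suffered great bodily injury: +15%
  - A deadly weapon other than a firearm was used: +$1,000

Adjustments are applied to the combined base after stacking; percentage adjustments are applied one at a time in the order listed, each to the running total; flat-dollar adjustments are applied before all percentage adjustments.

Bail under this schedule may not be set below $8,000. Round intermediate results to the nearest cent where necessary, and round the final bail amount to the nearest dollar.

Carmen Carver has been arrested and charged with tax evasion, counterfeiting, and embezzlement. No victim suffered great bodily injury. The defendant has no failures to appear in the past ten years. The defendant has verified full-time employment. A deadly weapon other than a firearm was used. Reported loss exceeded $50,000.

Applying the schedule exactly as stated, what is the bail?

$45,950

Base amounts from the schedule: tax evasion $10,600; counterfeiting $37,700; embezzlement $4,600.
Stacking rule: highest base plus $12,500 per additional charge. Highest is counterfeiting at $37,700; 2 additional charges → +$25,000. Combined base = $62,700.
No failures to appear in the past ten years (−$22,750 flat): $62,700 − $22,750 = $39,950.
Loss or damage exceeded $50,000 (+$11,750 flat): $39,950 + $11,750 = $51,700.
Verified full-time employment (−$6,750 flat): $51,700 − $6,750 = $44,950.
A deadly weapon other than a firearm was used (+$1,000 flat): $44,950 + $1,000 = $45,950.
$45,950 is at or above the $8,000 minimum.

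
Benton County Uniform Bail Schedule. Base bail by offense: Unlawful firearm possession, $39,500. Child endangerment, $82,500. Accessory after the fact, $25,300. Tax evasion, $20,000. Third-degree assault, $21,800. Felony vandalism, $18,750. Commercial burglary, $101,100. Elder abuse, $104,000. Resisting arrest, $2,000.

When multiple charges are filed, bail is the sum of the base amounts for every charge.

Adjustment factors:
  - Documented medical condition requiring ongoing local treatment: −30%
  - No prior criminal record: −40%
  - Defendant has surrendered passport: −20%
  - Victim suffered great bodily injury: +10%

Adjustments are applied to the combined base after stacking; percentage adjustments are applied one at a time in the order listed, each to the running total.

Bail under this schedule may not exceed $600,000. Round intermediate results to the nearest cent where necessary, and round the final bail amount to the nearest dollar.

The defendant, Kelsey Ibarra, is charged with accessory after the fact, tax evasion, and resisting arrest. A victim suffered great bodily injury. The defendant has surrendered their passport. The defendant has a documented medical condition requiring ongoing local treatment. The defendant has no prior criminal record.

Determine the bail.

$17,482

Base amounts from the schedule: accessory after the fact $25,300; tax evasion $20,000; resisting arrest $2,000.
Stacking rule: sum of all bases. $25,300 + $20,000 + $2,000 = $47,300.
Documented medical condition requiring ongoing local treatment (−30%): $47,300 × 0.7 = $33,110.
No prior criminal record (−40%): $33,110 × 0.6 = $19,866.
Defendant has surrendered passport (−20%): $19,866 × 0.8 = $15,892.80.
Victim suffered great bodily injury (+10%): $15,892.80 × 1.1 = $17,482.08.
$17,482.08 is within the $600,000 maximum.
Rounded to the nearest dollar: $17,482.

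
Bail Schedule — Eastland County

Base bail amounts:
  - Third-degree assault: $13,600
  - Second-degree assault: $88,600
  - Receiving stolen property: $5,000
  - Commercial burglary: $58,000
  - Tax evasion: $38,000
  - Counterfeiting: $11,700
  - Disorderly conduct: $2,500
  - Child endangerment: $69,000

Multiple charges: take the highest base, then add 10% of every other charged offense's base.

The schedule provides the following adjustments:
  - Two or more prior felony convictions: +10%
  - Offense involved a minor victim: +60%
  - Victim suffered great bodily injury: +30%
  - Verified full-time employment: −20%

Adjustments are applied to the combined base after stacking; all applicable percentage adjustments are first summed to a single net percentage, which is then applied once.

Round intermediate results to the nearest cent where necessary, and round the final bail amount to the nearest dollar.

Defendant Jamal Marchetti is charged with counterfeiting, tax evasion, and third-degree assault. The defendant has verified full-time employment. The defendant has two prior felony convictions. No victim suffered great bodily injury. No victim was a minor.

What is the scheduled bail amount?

$36,477

Base amounts from the schedule: counterfeiting $11,700; tax evasion $38,000; third-degree assault $13,600.
Stacking rule: highest base plus 10% of each additional charge. Highest is tax evasion at $38,000. Additional: $11,700 × 10% = $1,170; $13,600 × 10% = $1,360. Combined base = $38,000 + $2,530 = $40,530.
Net percentage adjustment: +10% −20% = −10%. $40,530 × 0.9 = $36,477.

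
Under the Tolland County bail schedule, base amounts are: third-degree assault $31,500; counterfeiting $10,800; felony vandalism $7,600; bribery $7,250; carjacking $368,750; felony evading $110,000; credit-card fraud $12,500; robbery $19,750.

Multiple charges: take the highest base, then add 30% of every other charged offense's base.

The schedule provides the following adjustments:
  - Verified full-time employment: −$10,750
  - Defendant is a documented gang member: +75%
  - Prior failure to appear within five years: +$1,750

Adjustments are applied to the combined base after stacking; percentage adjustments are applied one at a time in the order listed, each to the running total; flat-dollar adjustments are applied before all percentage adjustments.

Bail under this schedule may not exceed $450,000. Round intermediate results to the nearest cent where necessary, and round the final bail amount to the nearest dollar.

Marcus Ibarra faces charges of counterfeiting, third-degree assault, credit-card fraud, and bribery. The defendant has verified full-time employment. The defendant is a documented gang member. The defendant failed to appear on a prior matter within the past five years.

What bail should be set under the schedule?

$55,414

Base amounts from the schedule: counterfeiting $10,800; third-degree assault $31,500; credit-card fraud $12,500; bribery $7,250.
Stacking rule: highest base plus 30% of each additional charge. Highest is third-degree assault at $31,500. Additional: $10,800 × 30% = $3,240; $12,500 × 30% = $3,750; $7,250 × 30% = $2,175. Combined base = $31,500 + $9,165 = $40,665.
Verified full-time employment (−$10,750 flat): $40,665 − $10,750 = $29,915.
Prior failure to appear within five years (+$1,750 flat): $29,915 + $1,750 = $31,665.
Defendant is a documented gang member (+75%): $31,665 × 1.75 = $55,413.75.
$55,413.75 is within the $450,000 maximum.
Rounded to the nearest dollar: $55,414.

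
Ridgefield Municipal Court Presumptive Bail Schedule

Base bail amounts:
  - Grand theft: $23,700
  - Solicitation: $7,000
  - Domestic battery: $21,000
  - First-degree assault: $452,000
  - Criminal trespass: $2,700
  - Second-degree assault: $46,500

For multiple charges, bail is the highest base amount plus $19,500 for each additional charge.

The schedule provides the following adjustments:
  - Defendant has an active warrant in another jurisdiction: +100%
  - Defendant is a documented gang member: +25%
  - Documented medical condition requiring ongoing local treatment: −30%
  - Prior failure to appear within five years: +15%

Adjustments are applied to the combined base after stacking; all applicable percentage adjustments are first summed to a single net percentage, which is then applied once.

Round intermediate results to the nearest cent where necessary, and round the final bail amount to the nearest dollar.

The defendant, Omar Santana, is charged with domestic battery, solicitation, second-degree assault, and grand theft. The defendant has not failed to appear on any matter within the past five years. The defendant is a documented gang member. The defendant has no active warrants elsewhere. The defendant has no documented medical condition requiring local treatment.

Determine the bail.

$131,250

Base amounts from the schedule: domestic battery $21,000; solicitation $7,000; second-degree assault $46,500; grand theft $23,700.
Stacking rule: highest base plus $19,500 per additional charge. Highest is second-degree assault at $46,500; 3 additional charges → +$58,500. Combined base = $105,000.
Defendant is a documented gang member (+25%): $105,000 × 1.25 = $131,250.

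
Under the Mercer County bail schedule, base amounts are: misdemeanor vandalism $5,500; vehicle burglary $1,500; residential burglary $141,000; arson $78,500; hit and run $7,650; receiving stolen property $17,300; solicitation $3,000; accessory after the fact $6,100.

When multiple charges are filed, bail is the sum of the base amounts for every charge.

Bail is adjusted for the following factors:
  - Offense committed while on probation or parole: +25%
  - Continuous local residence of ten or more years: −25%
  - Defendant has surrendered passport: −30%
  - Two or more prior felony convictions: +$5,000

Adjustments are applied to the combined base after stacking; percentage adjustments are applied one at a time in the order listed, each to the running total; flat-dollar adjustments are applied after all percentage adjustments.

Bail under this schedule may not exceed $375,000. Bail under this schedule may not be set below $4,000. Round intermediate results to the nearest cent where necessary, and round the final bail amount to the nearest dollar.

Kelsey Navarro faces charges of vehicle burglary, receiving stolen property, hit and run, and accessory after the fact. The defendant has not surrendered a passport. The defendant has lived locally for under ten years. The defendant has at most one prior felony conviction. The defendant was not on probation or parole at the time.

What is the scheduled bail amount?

$32,550

Base amounts from the schedule: vehicle burglary $1,500; receiving stolen property $17,300; hit and run $7,650; accessory after the fact $6,100.
Stacking rule: sum of all bases. $1,500 + $17,300 + $7,650 + $6,100 = $32,550.
No adjustment factors apply to this defendant.
$32,550 is within the $375,000 maximum.
$32,550 is at or above the $4,000 minimum.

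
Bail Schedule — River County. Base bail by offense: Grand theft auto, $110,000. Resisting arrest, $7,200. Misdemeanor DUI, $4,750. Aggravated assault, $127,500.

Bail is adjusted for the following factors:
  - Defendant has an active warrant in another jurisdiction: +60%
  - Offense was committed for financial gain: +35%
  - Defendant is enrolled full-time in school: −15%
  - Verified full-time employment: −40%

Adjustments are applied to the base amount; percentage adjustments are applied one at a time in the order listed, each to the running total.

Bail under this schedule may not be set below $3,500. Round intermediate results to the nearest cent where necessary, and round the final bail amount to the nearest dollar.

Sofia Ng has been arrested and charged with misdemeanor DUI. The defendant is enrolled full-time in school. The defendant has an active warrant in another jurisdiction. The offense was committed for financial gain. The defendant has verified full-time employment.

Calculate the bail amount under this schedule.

$5,233

Base amounts from the schedule: misdemeanor DUI $4,750.
Single charge. Combined base = $4,750.
Defendant has an active warrant in another jurisdiction (+60%): $4,750 × 1.6 = $7,600.
Offense was committed for financial gain (+35%): $7,600 × 1.35 = $10,260.
Defendant is enrolled full-time in school (−15%): $10,260 × 0.85 = $8,721.
Verified full-time employment (−40%): $8,721 × 0.6 = $5,232.60.
$5,232.60 is at or above the $3,500 minimum.
Rounded to the nearest dollar: $5,233.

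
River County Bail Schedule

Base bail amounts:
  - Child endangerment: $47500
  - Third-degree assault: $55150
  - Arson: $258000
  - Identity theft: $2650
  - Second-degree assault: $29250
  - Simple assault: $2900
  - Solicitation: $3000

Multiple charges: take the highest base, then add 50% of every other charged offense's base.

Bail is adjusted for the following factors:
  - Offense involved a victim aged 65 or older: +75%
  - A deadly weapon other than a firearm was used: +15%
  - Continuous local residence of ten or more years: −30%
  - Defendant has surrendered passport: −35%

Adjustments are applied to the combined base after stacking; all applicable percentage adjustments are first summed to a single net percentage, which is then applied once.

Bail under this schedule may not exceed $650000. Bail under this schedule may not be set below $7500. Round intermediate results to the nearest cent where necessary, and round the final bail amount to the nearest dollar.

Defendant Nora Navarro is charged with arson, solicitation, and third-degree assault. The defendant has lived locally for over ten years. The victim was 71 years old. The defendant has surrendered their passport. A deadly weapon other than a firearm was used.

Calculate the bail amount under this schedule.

Base amounts from the schedule: arson $258000; solicitation $3000; third-degree assault $55150.
Stacking rule: highest base plus 50% of each additional charge. Highest is arson at $258000. Additional: $3000 × 50% = $1500; $55150 × 50% = $27575. Combined base = $258000 + $29075 = $287075.
Net percentage adjustment: +75% +15% −30% −35% = +25%. $287075 × 1.25 = $358843.75.
$358843.75 is within the $650000 maximum.
$358843.75 is at or above the $7500 minimum.
Rounded to the nearest dollar: $358844.

$358844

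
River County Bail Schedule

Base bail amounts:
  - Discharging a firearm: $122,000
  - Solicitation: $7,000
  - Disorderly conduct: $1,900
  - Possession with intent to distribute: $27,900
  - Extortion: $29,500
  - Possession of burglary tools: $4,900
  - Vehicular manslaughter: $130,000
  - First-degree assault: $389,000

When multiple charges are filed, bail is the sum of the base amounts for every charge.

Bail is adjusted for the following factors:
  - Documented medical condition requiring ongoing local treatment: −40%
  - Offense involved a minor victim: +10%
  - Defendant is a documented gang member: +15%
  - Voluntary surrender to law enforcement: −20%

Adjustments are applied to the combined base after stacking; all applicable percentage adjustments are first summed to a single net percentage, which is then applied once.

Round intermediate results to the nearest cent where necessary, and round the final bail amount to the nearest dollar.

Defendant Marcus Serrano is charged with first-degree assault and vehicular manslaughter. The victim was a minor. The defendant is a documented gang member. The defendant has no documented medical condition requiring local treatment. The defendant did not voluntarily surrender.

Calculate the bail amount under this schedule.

$648,750

Base amounts from the schedule: first-degree assault $389,000; vehicular manslaughter $130,000.
Stacking rule: sum of all bases. $389,000 + $130,000 = $519,000.
Net percentage adjustment: +10% +15% = +25%. $519,000 × 1.25 = $648,750.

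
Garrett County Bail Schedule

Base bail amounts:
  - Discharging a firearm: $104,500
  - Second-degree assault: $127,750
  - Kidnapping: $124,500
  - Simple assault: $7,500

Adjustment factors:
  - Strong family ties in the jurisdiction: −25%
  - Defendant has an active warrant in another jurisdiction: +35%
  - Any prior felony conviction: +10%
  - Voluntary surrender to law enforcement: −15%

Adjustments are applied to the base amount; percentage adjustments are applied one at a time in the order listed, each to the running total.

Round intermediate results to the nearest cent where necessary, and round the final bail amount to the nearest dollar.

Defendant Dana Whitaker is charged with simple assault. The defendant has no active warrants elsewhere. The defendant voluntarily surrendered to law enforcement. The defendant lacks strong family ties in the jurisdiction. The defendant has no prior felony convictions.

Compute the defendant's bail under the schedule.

$6,375

Base amounts from the schedule: simple assault $7,500.
Single charge. Combined base = $7,500.
Voluntary surrender to law enforcement (−15%): $7,500 × 0.85 = $6,375.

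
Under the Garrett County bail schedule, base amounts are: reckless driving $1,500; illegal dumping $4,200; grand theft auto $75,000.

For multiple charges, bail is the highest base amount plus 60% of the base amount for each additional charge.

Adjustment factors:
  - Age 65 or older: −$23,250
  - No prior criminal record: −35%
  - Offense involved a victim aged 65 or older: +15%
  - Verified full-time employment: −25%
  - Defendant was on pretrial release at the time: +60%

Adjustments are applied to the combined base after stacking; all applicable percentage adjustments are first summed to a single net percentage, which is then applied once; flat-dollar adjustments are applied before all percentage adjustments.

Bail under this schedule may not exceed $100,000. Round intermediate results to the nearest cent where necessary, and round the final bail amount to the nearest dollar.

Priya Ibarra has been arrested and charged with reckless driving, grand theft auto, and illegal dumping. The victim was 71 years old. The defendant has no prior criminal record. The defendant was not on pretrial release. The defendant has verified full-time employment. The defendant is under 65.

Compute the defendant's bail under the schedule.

$43,131

Base amounts from the schedule: reckless driving $1,500; grand theft auto $75,000; illegal dumping $4,200.
Stacking rule: highest base plus 60% of each additional charge. Highest is grand theft auto at $75,000. Additional: $1,500 × 60% = $900; $4,200 × 60% = $2,520. Combined base = $75,000 + $3,420 = $78,420.
Net percentage adjustment: −35% +15% −25% = −45%. $78,420 × 0.55 = $43,131.
$43,131 is within the $100,000 maximum.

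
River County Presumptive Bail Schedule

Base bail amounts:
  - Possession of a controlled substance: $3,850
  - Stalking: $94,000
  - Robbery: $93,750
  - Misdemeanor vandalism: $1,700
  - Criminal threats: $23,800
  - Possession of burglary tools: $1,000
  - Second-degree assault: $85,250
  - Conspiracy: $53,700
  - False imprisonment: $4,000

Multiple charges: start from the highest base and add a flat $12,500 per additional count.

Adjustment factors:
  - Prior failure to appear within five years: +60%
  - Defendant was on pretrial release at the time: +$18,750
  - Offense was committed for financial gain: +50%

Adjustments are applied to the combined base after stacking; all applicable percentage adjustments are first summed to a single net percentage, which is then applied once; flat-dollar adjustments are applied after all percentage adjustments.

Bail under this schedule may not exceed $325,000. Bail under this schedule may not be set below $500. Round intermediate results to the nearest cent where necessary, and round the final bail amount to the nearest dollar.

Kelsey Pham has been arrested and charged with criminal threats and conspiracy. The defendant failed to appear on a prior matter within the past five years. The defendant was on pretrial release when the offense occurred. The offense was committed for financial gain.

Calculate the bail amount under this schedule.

$157,770

Base amounts from the schedule: criminal threats $23,800; conspiracy $53,700.
Stacking rule: highest base plus $12,500 per additional charge. Highest is conspiracy at $53,700; 1 additional charge → +$12,500. Combined base = $66,200.
Net percentage adjustment: +60% +50% = +110%. $66,200 × 2.1 = $139,020.
Defendant was on pretrial release at the time (+$18,750 flat): $139,020 + $18,750 = $157,770.
$157,770 is within the $325,000 maximum.
$157,770 is at or above the $500 minimum.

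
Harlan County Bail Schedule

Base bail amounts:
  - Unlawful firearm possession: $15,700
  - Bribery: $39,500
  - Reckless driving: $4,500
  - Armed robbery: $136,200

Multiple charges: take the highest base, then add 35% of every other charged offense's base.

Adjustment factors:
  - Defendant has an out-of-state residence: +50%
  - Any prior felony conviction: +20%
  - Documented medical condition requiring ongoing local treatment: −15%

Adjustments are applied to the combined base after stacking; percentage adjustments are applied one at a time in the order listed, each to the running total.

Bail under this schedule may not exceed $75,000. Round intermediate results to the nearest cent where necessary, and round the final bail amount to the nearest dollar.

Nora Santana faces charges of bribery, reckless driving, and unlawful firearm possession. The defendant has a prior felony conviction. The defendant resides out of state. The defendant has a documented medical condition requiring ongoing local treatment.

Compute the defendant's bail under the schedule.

Base amounts from the schedule: bribery $39,500; reckless driving $4,500; unlawful firearm possession $15,700.
Stacking rule: highest base plus 35% of each additional charge. Highest is bribery at $39,500. Additional: $4,500 × 35% = $1,575; $15,700 × 35% = $5,495. Combined base = $39,500 + $7,070 = $46,570.
Defendant has an out-of-state residence (+50%): $46,570 × 1.5 = $69,855.
Any prior felony conviction (+20%): $69,855 × 1.2 = $83,826.
Documented medical condition requiring ongoing local treatment (−15%): $83,826 × 0.85 = $71,252.10.
$71,252.10 is within the $75,000 maximum.
Rounded to the nearest dollar: $71,252.

$71,252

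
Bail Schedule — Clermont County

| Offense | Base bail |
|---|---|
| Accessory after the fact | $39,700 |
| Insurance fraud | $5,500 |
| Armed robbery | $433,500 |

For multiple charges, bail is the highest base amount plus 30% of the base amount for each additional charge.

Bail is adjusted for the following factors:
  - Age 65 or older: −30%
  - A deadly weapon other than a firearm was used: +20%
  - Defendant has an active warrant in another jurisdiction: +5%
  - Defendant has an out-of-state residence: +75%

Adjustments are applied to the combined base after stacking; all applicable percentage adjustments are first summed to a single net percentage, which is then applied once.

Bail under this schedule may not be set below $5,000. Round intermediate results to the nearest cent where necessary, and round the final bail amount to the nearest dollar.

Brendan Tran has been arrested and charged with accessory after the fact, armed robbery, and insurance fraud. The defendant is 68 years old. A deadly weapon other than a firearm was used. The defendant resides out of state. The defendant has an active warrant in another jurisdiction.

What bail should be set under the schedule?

Base amounts from the schedule: accessory after the fact $39,700; armed robbery $433,500; insurance fraud $5,500.
Stacking rule: highest base plus 30% of each additional charge. Highest is armed robbery at $433,500. Additional: $39,700 × 30% = $11,910; $5,500 × 30% = $1,650. Combined base = $433,500 + $13,560 = $447,060.
Net percentage adjustment: −30% +20% +5% +75% = +70%. $447,060 × 1.7 = $760,002.
$760,002 is at or above the $5,000 minimum.

$760,002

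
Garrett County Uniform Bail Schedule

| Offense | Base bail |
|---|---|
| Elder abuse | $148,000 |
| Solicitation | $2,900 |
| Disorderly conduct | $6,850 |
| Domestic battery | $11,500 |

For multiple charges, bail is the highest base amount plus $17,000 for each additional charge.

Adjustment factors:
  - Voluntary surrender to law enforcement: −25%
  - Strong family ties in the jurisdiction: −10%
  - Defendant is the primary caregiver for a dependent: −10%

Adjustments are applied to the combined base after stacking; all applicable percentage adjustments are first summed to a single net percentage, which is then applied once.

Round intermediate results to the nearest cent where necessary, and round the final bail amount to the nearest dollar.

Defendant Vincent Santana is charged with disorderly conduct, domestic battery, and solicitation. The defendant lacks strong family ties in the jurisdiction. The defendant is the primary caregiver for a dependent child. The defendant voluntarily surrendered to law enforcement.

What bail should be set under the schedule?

$29,575

Base amounts from the schedule: disorderly conduct $6,850; domestic battery $11,500; solicitation $2,900.
Stacking rule: highest base plus $17,000 per additional charge. Highest is domestic battery at $11,500; 2 additional charges → +$34,000. Combined base = $45,500.
Net percentage adjustment: −25% −10% = −35%. $45,500 × 0.65 = $29,575.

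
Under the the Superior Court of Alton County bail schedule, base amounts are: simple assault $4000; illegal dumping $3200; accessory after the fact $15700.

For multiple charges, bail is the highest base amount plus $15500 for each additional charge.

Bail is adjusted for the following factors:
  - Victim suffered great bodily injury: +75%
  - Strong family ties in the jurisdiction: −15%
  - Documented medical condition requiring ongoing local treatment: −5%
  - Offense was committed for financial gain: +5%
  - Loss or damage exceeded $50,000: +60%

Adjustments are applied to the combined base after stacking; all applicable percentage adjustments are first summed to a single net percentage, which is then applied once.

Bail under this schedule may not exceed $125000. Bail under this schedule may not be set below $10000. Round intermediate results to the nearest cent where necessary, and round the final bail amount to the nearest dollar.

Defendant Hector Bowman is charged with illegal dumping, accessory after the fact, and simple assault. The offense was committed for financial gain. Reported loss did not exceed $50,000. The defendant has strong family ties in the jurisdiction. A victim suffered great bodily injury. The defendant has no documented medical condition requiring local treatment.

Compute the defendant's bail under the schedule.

Base amounts from the schedule: illegal dumping $3200; accessory after the fact $15700; simple assault $4000.
Stacking rule: highest base plus $15500 per additional charge. Highest is accessory after the fact at $15700; 2 additional charges → +$31000. Combined base = $46700.
Net percentage adjustment: +75% −15% +5% = +65%. $46700 × 1.65 = $77055.
$77055 is within the $125000 maximum.
$77055 is at or above the $10000 minimum.

$77055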